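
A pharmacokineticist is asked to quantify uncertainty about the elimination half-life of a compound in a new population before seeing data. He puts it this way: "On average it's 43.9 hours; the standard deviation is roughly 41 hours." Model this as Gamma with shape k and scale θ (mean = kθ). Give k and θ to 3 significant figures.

k ≈ 1.15, θ ≈ 38.3

For Gamma(k, scale θ): mean = kθ, variance = kθ², so CV = 1/√k.
CV = SD/mean = 41/43.9 = 0.9339, hence k = 1/CV² = 1.15.
Then θ = mean/k = 43.9/1.15 = 38.3.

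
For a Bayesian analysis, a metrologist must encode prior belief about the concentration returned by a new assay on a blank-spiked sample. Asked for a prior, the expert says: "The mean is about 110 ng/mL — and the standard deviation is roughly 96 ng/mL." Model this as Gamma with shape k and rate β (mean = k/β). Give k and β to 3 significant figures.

For Gamma(k, rate β): mean = k/β, variance = k/β², so CV = 1/√k.
CV = SD/mean = 96/110 = 0.8727, hence k = 1/CV² = 1.31.
Then β = k/mean = 1.31/110 = 0.0119.

k ≈ 1.31, β ≈ 0.0119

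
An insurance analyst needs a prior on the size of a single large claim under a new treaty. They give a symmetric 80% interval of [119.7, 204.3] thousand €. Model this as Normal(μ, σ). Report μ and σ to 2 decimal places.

μ = 162.00, σ = 33.01

A symmetric 80% interval runs μ ± z·σ with z = 1.282.
Half-width = 42.3, so σ = 42.3/1.282 = 33.01.
μ is the interval midpoint, 162.00.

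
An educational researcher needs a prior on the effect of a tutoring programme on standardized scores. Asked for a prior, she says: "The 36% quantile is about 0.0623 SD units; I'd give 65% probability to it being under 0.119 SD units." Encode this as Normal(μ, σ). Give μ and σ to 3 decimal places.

μ = 0.090, σ = 0.076

The p-quantile of Normal(μ,σ) is μ + z_p·σ, with z_{0.36} = -0.3585 and z_{0.65} = 0.3853.
Eliminate σ: μ = (z₂·x₁ − z₁·x₂)/(z₂ − z₁) = (0.3853·0.0623 − (-0.3585)·0.119)/0.7438 = 0.090.
Then σ = (x₂ − x₁)/(z₂ − z₁) = (0.119 − 0.0623)/0.7438 = 0.076.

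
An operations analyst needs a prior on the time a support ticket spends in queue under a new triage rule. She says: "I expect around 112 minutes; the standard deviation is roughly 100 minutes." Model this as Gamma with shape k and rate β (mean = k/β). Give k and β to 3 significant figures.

For Gamma(k, rate β): mean = k/β, variance = k/β², so CV = 1/√k.
CV = SD/mean = 100/112 = 0.8929, hence k = 1/CV² = 1.25.
Then β = k/mean = 1.25/112 = 0.0112.

k ≈ 1.25, β ≈ 0.0112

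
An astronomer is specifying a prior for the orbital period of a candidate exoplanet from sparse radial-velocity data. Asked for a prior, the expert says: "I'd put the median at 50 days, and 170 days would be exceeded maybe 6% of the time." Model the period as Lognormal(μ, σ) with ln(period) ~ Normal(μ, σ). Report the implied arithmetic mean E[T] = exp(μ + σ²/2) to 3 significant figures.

E[T] ≈ 68.2 days

If T ~ Lognormal(μ,σ) then ln T ~ Normal(μ,σ), so the p-quantile of ln T is μ + z_p·σ.
ln(50) = 3.912 and ln(170) = 5.136; z_{0.5} = 0, z_{0.94} = 1.555.
σ = (5.136 − 3.912)/(1.555 − (0)) = 0.787.
μ = 3.912 − (0)·0.787 = 3.912.
E[T] = exp(μ + σ²/2) = exp(3.912 + 0.3098) = 68.2 days.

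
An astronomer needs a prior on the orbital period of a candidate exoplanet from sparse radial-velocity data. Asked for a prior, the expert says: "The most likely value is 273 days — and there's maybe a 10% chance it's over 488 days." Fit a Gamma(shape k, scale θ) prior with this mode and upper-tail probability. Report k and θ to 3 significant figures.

Gamma(k,θ) with k>1 has mode (k−1)θ, so θ = 273/(k−1).
Need P(X < 488) = 0.9 with θ tied to k this way. Start at k = 2, θ = 273: P(X<488) ≈ 0.533.
Too low — raise k to concentrate. Iterating converges to k ≈ 6.64.
Then θ = 273/(6.64−1) ≈ 48.4.

k ≈ 6.64, θ ≈ 48.4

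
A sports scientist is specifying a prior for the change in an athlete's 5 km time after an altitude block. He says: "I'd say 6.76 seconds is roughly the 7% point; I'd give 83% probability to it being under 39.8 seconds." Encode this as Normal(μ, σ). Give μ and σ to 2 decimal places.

μ = 26.83, σ = 13.60

For Normal(μ,σ), the p-quantile is μ + z_p·σ. Here z_{0.07} = -1.476, z_{0.83} = 0.9542.
So 6.76 = μ − 1.476σ and 39.8 = μ + 0.9542σ.
Subtracting: σ = (39.8 − 6.76)/(0.9542 − (-1.476)) = 13.60.
Then μ = 6.76 − (-1.476)·13.60 = 26.83.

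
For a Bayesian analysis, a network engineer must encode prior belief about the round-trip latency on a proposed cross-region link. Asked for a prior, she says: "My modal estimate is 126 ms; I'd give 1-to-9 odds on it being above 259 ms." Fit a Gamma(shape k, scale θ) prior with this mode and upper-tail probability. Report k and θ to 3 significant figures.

Gamma(k,θ) with k>1 has mode (k−1)θ, so θ = 126/(k−1).
Need P(X < 259) = 0.9 with θ tied to k this way. Start at k = 2, θ = 126: P(X<259) ≈ 0.609.
Too low — raise k to concentrate. Iterating converges to k ≈ 4.7.
Then θ = 126/(4.7−1) ≈ 34.1.

k ≈ 4.7, θ ≈ 34.1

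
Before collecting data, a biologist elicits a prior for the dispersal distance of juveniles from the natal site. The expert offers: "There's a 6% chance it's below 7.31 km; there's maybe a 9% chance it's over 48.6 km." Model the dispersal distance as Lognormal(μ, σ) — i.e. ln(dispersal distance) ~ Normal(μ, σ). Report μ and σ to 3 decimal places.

μ ≈ 3.006, σ ≈ 0.654

If T ~ Lognormal(μ,σ) then ln T ~ Normal(μ,σ), so the p-quantile of ln T is μ + z_p·σ.
ln(7.31) = 1.989 and ln(48.6) = 3.884; z_{0.06} = -1.555, z_{0.91} = 1.341.
σ = (3.884 − 1.989)/(1.341 − (-1.555)) = 0.654.
μ = 1.989 − (-1.555)·0.654 = 3.006.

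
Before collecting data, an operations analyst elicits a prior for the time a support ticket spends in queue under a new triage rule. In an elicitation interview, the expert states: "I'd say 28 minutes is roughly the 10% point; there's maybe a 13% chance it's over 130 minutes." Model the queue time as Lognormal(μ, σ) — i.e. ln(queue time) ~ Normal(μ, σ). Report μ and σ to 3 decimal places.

If T ~ Lognormal(μ,σ) then ln T ~ Normal(μ,σ), so the p-quantile of ln T is μ + z_p·σ.
ln(28) = 3.332 and ln(130) = 4.868; z_{0.1} = -1.282, z_{0.87} = 1.126.
σ = (4.868 − 3.332)/(1.126 − (-1.282)) = 0.638.
μ = 3.332 − (-1.282)·0.638 = 4.149.

μ ≈ 4.149, σ ≈ 0.638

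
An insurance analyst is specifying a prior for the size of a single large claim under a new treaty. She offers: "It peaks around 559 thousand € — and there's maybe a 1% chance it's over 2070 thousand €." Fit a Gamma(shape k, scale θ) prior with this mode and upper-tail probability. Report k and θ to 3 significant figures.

Gamma(k,θ) with k>1 has mode (k−1)θ, so θ = 559/(k−1).
Need P(X < 2070) = 0.99 with θ tied to k this way. Start at k = 2, θ = 559: P(X<2070) ≈ 0.884.
Too low — raise k to concentrate. Iterating converges to k ≈ 3.49.
Then θ = 559/(3.49−1) ≈ 224.

k ≈ 3.49, θ ≈ 224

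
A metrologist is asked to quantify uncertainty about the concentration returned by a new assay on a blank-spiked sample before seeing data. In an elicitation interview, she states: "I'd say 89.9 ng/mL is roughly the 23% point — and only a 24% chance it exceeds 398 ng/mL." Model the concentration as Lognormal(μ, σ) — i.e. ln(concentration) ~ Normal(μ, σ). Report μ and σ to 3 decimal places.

μ ≈ 5.259, σ ≈ 1.029

If T ~ Lognormal(μ,σ) then ln T ~ Normal(μ,σ), so the p-quantile of ln T is μ + z_p·σ.
ln(89.9) = 4.499 and ln(398) = 5.986; z_{0.23} = -0.7388, z_{0.76} = 0.7063.
σ = (5.986 − 4.499)/(0.7063 − (-0.7388)) = 1.029.
μ = 4.499 − (-0.7388)·1.029 = 5.259.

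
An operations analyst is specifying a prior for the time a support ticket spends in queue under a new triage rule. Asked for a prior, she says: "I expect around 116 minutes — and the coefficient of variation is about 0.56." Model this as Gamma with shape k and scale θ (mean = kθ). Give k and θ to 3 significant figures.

k ≈ 3.19, θ ≈ 36.4

For Gamma(k, scale θ): mean = kθ, variance = kθ², so CV = 1/√k.
CV = 0.56, hence k = 1/CV² = 3.19.
Then θ = mean/k = 116/3.19 = 36.4.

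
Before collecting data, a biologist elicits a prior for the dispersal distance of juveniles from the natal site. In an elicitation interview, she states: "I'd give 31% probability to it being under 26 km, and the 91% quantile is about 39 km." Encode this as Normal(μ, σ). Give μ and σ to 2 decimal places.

For Normal(μ,σ), the p-quantile is μ + z_p·σ. Here z_{0.31} = -0.4959, z_{0.91} = 1.341.
So 26 = μ − 0.4959σ and 39 = μ + 1.341σ.
Subtracting: σ = (39 − 26)/(1.341 − (-0.4959)) = 7.08.
Then μ = 26 − (-0.4959)·7.08 = 29.51.

μ = 29.51, σ = 7.08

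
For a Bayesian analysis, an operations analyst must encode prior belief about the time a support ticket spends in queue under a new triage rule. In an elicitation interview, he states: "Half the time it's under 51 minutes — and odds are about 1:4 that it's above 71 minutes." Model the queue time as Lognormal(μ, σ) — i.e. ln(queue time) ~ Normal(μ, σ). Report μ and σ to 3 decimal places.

μ ≈ 3.932, σ ≈ 0.393

If T ~ Lognormal(μ,σ) then ln T ~ Normal(μ,σ), so the p-quantile of ln T is μ + z_p·σ.
ln(51) = 3.932 and ln(71) = 4.263; z_{0.5} = 0, z_{0.8} = 0.8416.
σ = (4.263 − 3.932)/(0.8416 − (0)) = 0.393.
μ = 3.932 − (0)·0.393 = 3.932.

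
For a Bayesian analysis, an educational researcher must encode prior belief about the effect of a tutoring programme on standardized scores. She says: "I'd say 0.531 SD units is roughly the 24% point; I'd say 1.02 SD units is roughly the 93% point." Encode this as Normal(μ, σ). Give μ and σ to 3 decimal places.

μ = 0.689, σ = 0.224

For Normal(μ,σ), the p-quantile is μ + z_p·σ. Here z_{0.24} = -0.7063, z_{0.93} = 1.476.
So 0.531 = μ − 0.7063σ and 1.02 = μ + 1.476σ.
Subtracting: σ = (1.02 − 0.531)/(1.476 − (-0.7063)) = 0.224.
Then μ = 0.531 − (-0.7063)·0.224 = 0.689.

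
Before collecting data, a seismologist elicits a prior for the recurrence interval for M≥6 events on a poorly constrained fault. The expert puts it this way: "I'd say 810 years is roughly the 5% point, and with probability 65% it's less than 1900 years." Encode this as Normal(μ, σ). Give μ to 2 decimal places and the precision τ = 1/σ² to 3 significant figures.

μ = 1693.12, τ = 3.47e-06

The p-quantile of Normal(μ,σ) is μ + z_p·σ, with z_{0.05} = -1.645 and z_{0.65} = 0.3853.
Eliminate σ: μ = (z₂·x₁ − z₁·x₂)/(z₂ − z₁) = (0.3853·810 − (-1.645)·1900)/2.03 = 1693.12.
Then σ = (x₂ − x₁)/(z₂ − z₁) = (1900 − 810)/2.03 = 536.90.
Precision τ = 1/σ² = 1/536.9² = 3.47e-06.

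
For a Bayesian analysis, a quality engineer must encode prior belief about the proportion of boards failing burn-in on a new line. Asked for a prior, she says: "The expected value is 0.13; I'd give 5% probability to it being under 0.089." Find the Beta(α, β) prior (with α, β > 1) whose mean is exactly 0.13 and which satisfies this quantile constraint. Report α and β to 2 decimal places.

α ≈ 20.61, β ≈ 137.91

With mean 0.13 fixed, write α = 0.13s, β = 0.87s where s = α+β.
Need P(θ < 0.089) = 0.05 under Beta(0.13s, 0.87s). Normal approximation: (q−m)/√(m(1−m)/s) ≈ z_{0.05} = -1.64, so s ≈ 0.13·0.87·(-1.64)²/(0.089−0.13)² = 182.0.
At s = 182.0: P(θ<0.089) ≈ 0.038. Adjusting to match 0.05 gives s ≈ 158.52.
So α = 0.13·158.52 ≈ 20.61, β = 0.87·158.52 ≈ 137.91.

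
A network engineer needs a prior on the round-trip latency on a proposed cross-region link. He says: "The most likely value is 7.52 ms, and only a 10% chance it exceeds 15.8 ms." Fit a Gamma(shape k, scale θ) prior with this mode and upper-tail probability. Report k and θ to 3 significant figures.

Gamma(k,θ) with k>1 has mode (k−1)θ, so θ = 7.52/(k−1).
Need P(X < 15.8) = 0.9 with θ tied to k this way. Start at k = 2, θ = 7.52: P(X<15.8) ≈ 0.621.
Too low — raise k to concentrate. Iterating converges to k ≈ 4.48.
Then θ = 7.52/(4.48−1) ≈ 2.16.

k ≈ 4.48, θ ≈ 2.16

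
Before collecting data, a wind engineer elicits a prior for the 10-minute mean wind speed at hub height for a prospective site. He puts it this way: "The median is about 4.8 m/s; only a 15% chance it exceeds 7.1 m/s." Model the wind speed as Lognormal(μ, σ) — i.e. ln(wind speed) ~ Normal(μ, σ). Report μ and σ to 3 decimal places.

If T ~ Lognormal(μ,σ) then ln T ~ Normal(μ,σ), so the p-quantile of ln T is μ + z_p·σ.
ln(4.8) = 1.569 and ln(7.1) = 1.96; z_{0.5} = 0, z_{0.85} = 1.036.
σ = (1.96 − 1.569)/(1.036 − (0)) = 0.378.
μ = 1.569 − (0)·0.378 = 1.569.

μ ≈ 1.569, σ ≈ 0.378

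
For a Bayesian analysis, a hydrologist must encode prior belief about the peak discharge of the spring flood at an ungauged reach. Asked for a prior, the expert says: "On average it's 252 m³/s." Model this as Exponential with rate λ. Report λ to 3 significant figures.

Exponential mean = 1/λ, so λ = 1/252.0 = 0.00397.

λ ≈ 0.00397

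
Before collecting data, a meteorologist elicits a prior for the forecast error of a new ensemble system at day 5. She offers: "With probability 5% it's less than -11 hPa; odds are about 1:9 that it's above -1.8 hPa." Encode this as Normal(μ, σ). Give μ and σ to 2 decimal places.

μ = -5.83, σ = 3.14

The p-quantile of Normal(μ,σ) is μ + z_p·σ, with z_{0.05} = -1.645 and z_{0.9} = 1.282.
Eliminate σ: μ = (z₂·x₁ − z₁·x₂)/(z₂ − z₁) = (1.282·-11 − (-1.645)·-1.8)/2.926 = -5.83.
Then σ = (x₂ − x₁)/(z₂ − z₁) = (-1.8 − -11)/2.926 = 3.14.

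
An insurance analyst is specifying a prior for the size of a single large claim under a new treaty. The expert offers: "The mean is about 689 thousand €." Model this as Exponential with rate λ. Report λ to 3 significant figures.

λ ≈ 0.00145

Exponential mean = 1/λ, so λ = 1/689.0 = 0.00145.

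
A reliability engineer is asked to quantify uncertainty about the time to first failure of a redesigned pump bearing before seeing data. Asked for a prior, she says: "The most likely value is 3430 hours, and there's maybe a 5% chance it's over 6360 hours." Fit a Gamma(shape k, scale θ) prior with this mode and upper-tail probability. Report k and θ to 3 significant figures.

k ≈ 8.3, θ ≈ 470

Gamma(k,θ) with k>1 has mode (k−1)θ, so θ = 3430/(k−1).
Need P(X < 6360) = 0.95 with θ tied to k this way. Start at k = 2, θ = 3430: P(X<6360) ≈ 0.553.
Too low — raise k to concentrate. Iterating converges to k ≈ 8.3.
Then θ = 3430/(8.3−1) ≈ 470.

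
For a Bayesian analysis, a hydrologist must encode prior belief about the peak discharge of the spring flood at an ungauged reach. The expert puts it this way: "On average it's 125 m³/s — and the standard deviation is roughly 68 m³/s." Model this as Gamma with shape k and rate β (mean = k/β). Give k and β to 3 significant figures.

k ≈ 3.38, β ≈ 0.027

For Gamma(k, rate β): mean = k/β, variance = k/β², so CV = 1/√k.
CV = SD/mean = 68/125 = 0.544, hence k = 1/CV² = 3.38.
Then β = k/mean = 3.38/125 = 0.027.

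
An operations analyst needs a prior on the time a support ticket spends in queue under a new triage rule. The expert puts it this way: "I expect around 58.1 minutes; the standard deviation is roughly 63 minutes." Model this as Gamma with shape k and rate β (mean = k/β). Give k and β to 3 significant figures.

k ≈ 0.85, β ≈ 0.0146

For Gamma(k, rate β): mean = k/β, variance = k/β², so CV = 1/√k.
CV = SD/mean = 63/58.1 = 1.084, hence k = 1/CV² = 0.85.
Then β = k/mean = 0.85/58.1 = 0.0146.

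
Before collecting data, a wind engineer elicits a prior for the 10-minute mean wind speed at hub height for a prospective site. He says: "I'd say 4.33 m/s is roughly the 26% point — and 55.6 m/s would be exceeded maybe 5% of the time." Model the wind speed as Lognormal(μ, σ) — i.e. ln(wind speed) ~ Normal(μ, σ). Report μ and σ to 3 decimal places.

μ ≈ 2.183, σ ≈ 1.116

If T ~ Lognormal(μ,σ) then ln T ~ Normal(μ,σ), so the p-quantile of ln T is μ + z_p·σ.
ln(4.33) = 1.466 and ln(55.6) = 4.018; z_{0.26} = -0.6433, z_{0.95} = 1.645.
σ = (4.018 − 1.466)/(1.645 − (-0.6433)) = 1.116.
μ = 1.466 − (-0.6433)·1.116 = 2.183.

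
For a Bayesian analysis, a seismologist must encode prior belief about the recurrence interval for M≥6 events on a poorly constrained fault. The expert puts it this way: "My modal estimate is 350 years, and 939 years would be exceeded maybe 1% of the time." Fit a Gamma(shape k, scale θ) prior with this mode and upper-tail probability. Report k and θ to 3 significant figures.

Gamma(k,θ) with k>1 has mode (k−1)θ, so θ = 350/(k−1).
Need P(X < 939) = 0.99 with θ tied to k this way. Start at k = 2, θ = 350: P(X<939) ≈ 0.748.
Too low — raise k to concentrate. Iterating converges to k ≈ 5.74.
Then θ = 350/(5.74−1) ≈ 73.8.

k ≈ 5.74, θ ≈ 73.8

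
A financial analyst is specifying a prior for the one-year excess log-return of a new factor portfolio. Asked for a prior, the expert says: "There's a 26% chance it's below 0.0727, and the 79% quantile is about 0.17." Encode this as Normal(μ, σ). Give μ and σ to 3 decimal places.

μ = 0.116, σ = 0.067

For Normal(μ,σ), the p-quantile is μ + z_p·σ. Here z_{0.26} = -0.6433, z_{0.79} = 0.8064.
So 0.0727 = μ − 0.6433σ and 0.17 = μ + 0.8064σ.
Subtracting: σ = (0.17 − 0.0727)/(0.8064 − (-0.6433)) = 0.067.
Then μ = 0.0727 − (-0.6433)·0.067 = 0.116.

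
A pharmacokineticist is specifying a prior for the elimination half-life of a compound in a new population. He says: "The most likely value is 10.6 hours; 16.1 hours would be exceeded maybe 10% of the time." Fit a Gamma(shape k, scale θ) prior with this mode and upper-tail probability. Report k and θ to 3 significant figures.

Gamma(k,θ) with k>1 has mode (k−1)θ, so θ = 10.6/(k−1).
Need P(X < 16.1) = 0.9 with θ tied to k this way. Start at k = 2, θ = 10.6: P(X<16.1) ≈ 0.448.
Too low — raise k to concentrate. Iterating converges to k ≈ 11.7.
Then θ = 10.6/(11.7−1) ≈ 0.994.

k ≈ 11.7, θ ≈ 0.994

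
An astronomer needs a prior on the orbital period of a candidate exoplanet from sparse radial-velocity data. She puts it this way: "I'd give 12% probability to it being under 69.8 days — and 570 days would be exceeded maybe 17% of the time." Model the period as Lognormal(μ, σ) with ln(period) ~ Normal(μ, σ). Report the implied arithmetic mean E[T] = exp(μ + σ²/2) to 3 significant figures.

If T ~ Lognormal(μ,σ) then ln T ~ Normal(μ,σ), so the p-quantile of ln T is μ + z_p·σ.
ln(69.8) = 4.246 and ln(570) = 6.346; z_{0.12} = -1.175, z_{0.83} = 0.9542.
σ = (6.346 − 4.246)/(0.9542 − (-1.175)) = 0.986.
μ = 4.246 − (-1.175)·0.986 = 5.405.
E[T] = exp(μ + σ²/2) = exp(5.405 + 0.4864) = 362 days.

E[T] ≈ 362 days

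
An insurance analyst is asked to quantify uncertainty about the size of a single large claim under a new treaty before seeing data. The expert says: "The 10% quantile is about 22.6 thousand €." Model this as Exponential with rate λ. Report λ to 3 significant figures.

P(T < 22.6) = 1 − e^(−λ·22.6) = 0.1, so λ = −ln(1−0.1)/22.6 = −ln(0.9)/22.6 = 0.00466.

λ ≈ 0.00466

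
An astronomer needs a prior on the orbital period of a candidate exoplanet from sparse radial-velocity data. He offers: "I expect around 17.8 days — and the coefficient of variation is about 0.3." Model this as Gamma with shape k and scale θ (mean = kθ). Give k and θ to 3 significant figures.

k ≈ 11.1, θ ≈ 1.6

For Gamma(k, scale θ): mean = kθ, variance = kθ², so CV = 1/√k.
CV = 0.3, hence k = 1/CV² = 11.1.
Then θ = mean/k = 17.8/11.1 = 1.6.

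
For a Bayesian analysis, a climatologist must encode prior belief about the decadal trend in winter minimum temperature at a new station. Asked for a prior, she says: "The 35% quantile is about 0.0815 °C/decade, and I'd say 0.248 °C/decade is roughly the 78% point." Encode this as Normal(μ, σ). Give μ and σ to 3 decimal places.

The p-quantile of Normal(μ,σ) is μ + z_p·σ, with z_{0.35} = -0.3853 and z_{0.78} = 0.7722.
Eliminate σ: μ = (z₂·x₁ − z₁·x₂)/(z₂ − z₁) = (0.7722·0.0815 − (-0.3853)·0.248)/1.158 = 0.137.
Then σ = (x₂ − x₁)/(z₂ − z₁) = (0.248 − 0.0815)/1.158 = 0.144.

μ = 0.137, σ = 0.144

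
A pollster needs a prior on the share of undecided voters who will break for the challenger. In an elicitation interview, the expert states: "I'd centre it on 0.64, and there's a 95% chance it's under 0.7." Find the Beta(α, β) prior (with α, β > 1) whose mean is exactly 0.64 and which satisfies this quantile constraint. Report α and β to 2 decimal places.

With mean 0.64 fixed, write α = 0.64s, β = 0.36s where s = α+β.
Need P(θ < 0.7) = 0.95 under Beta(0.64s, 0.36s). Normal approximation: (q−m)/√(m(1−m)/s) ≈ z_{0.95} = 1.64, so s ≈ 0.64·0.36·(1.64)²/(0.7−0.64)² = 173.2.
At s = 173.2: P(θ<0.7) ≈ 0.953. Adjusting to match 0.95 gives s ≈ 166.82.
So α = 0.64·166.82 ≈ 106.76, β = 0.36·166.82 ≈ 60.06.

α ≈ 106.76, β ≈ 60.06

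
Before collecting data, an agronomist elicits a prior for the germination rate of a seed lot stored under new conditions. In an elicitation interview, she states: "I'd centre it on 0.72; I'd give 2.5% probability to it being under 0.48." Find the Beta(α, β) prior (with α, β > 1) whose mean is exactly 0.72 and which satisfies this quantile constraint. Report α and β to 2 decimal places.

With mean 0.72 fixed, write α = 0.72s, β = 0.28s where s = α+β.
Need P(θ < 0.48) = 0.025 under Beta(0.72s, 0.28s). Normal approximation: (q−m)/√(m(1−m)/s) ≈ z_{0.025} = -1.96, so s ≈ 0.72·0.28·(-1.96)²/(0.48−0.72)² = 13.4.
At s = 13.4: P(θ<0.48) ≈ 0.033. Adjusting to match 0.025 gives s ≈ 15.38.
So α = 0.72·15.38 ≈ 11.07, β = 0.28·15.38 ≈ 4.31.

α ≈ 11.07, β ≈ 4.31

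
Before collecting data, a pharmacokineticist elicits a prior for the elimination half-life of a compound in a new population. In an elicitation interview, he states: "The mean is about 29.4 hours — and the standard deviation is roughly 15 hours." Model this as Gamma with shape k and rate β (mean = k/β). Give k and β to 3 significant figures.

For Gamma(k, rate β): mean = k/β, variance = k/β², so CV = 1/√k.
CV = SD/mean = 15/29.4 = 0.5102, hence k = 1/CV² = 3.84.
Then β = k/mean = 3.84/29.4 = 0.131.

k ≈ 3.84, β ≈ 0.131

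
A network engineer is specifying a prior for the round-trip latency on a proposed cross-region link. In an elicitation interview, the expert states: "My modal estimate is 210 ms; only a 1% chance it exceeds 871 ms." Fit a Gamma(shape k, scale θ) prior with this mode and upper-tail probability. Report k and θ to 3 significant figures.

Gamma(k,θ) with k>1 has mode (k−1)θ, so θ = 210/(k−1).
Need P(X < 871) = 0.99 with θ tied to k this way. Start at k = 2, θ = 210: P(X<871) ≈ 0.919.
Too low — raise k to concentrate. Iterating converges to k ≈ 3.05.
Then θ = 210/(3.05−1) ≈ 103.

k ≈ 3.05, θ ≈ 103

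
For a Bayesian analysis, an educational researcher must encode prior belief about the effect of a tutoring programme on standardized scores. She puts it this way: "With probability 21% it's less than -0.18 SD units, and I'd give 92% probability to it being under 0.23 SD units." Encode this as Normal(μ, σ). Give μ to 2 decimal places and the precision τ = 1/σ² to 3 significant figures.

μ = -0.03, τ = 29.1

The p-quantile of Normal(μ,σ) is μ + z_p·σ, with z_{0.21} = -0.8064 and z_{0.92} = 1.405.
Eliminate σ: μ = (z₂·x₁ − z₁·x₂)/(z₂ − z₁) = (1.405·-0.18 − (-0.8064)·0.23)/2.211 = -0.03.
Then σ = (x₂ − x₁)/(z₂ − z₁) = (0.23 − -0.18)/2.211 = 0.19.
Precision τ = 1/σ² = 1/0.1854² = 29.1.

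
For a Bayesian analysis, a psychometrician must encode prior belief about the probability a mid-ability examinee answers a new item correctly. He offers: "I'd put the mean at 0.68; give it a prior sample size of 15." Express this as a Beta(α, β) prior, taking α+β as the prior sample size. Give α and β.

α = 10.2, β = 4.8

Under the effective-sample-size interpretation, Beta(α, β) has prior mean α/(α+β) and prior sample size α+β.
So α+β = 15 and α/(α+β) = 0.68, giving α = 0.68·15 = 10.2 and β = 15 − 10.2 = 4.8.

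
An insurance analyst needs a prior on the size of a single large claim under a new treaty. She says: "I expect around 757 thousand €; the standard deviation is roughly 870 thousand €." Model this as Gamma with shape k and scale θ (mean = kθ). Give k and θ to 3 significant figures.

For Gamma(k, scale θ): mean = kθ, variance = kθ², so CV = 1/√k.
CV = SD/mean = 870/757 = 1.149, hence k = 1/CV² = 0.757.
Then θ = mean/k = 757/0.757 = 1000.

k ≈ 0.757, θ ≈ 1000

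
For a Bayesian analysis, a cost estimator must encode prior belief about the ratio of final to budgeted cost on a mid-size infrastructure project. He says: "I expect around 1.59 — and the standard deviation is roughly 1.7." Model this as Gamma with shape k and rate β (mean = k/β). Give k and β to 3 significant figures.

k ≈ 0.875, β ≈ 0.55

For Gamma(k, rate β): mean = k/β, variance = k/β², so CV = 1/√k.
CV = SD/mean = 1.7/1.59 = 1.069, hence k = 1/CV² = 0.875.
Then β = k/mean = 0.875/1.59 = 0.55.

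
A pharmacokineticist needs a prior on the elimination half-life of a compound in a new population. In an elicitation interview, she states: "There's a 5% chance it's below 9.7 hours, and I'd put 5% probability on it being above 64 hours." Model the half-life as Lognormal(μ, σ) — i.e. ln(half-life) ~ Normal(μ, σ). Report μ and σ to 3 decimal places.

If T ~ Lognormal(μ,σ) then ln T ~ Normal(μ,σ), so the p-quantile of ln T is μ + z_p·σ.
ln(9.7) = 2.272 and ln(64) = 4.159; z_{0.05} = -1.645, z_{0.95} = 1.645.
σ = (4.159 − 2.272)/(1.645 − (-1.645)) = 0.574.
μ = 2.272 − (-1.645)·0.574 = 3.216.

μ ≈ 3.216, σ ≈ 0.574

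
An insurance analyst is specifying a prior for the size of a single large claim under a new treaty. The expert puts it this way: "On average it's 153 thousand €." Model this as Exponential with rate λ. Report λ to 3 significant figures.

Exponential mean = 1/λ, so λ = 1/153.0 = 0.00654.

λ ≈ 0.00654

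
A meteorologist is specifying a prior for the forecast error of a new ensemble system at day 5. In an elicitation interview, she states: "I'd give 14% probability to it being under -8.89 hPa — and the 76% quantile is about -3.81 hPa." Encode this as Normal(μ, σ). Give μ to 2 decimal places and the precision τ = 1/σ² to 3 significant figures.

μ = -5.82, τ = 0.124

For Normal(μ,σ), the p-quantile is μ + z_p·σ. Here z_{0.14} = -1.08, z_{0.76} = 0.7063.
So -8.89 = μ − 1.08σ and -3.81 = μ + 0.7063σ.
Subtracting: σ = (-3.81 − -8.89)/(0.7063 − (-1.08)) = 2.84.
Then μ = -8.89 − (-1.08)·2.84 = -5.82.
Precision τ = 1/σ² = 1/2.843² = 0.124.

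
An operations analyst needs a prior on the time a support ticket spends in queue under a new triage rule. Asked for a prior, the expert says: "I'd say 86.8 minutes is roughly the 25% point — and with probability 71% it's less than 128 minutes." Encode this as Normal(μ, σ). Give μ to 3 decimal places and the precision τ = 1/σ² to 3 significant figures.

μ = 109.432, τ = 0.000888

The p-quantile of Normal(μ,σ) is μ + z_p·σ, with z_{0.25} = -0.6745 and z_{0.71} = 0.5534.
Eliminate σ: μ = (z₂·x₁ − z₁·x₂)/(z₂ − z₁) = (0.5534·86.8 − (-0.6745)·128)/1.228 = 109.432.
Then σ = (x₂ − x₁)/(z₂ − z₁) = (128 − 86.8)/1.228 = 33.554.
Precision τ = 1/σ² = 1/33.55² = 0.000888.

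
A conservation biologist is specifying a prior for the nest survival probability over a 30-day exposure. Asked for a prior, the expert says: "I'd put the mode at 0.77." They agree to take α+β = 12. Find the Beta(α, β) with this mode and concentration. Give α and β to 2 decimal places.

α = 8.70, β = 3.30

For α,β > 1 the Beta mode is (α−1)/(α+β−2). With α+β = 12, the mode is (α−1)/10.
Set (α−1)/10 = 0.77 → α = 1 + 0.77·10 = 8.70.
β = 12 − α = 3.30.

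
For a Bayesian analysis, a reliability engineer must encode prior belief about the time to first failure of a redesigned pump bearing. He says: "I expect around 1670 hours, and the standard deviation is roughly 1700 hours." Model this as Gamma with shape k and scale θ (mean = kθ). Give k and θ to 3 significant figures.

k ≈ 0.965, θ ≈ 1730

For Gamma(k, scale θ): mean = kθ, variance = kθ², so CV = 1/√k.
CV = SD/mean = 1700/1670 = 1.018, hence k = 1/CV² = 0.965.
Then θ = mean/k = 1670/0.965 = 1730.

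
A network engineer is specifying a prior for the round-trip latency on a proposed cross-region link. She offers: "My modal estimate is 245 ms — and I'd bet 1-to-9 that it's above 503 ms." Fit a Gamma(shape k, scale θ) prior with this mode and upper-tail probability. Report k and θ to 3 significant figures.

Gamma(k,θ) with k>1 has mode (k−1)θ, so θ = 245/(k−1).
Need P(X < 503) = 0.9 with θ tied to k this way. Start at k = 2, θ = 245: P(X<503) ≈ 0.608.
Too low — raise k to concentrate. Iterating converges to k ≈ 4.71.
Then θ = 245/(4.71−1) ≈ 66.

k ≈ 4.71, θ ≈ 66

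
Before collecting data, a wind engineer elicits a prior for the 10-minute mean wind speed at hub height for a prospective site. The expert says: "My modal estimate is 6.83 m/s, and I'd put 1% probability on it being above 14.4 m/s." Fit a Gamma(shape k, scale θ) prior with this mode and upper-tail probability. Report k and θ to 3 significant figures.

Gamma(k,θ) with k>1 has mode (k−1)θ, so θ = 6.83/(k−1).
Need P(X < 14.4) = 0.99 with θ tied to k this way. Start at k = 2, θ = 6.83: P(X<14.4) ≈ 0.623.
Too low — raise k to concentrate. Iterating converges to k ≈ 9.74.
Then θ = 6.83/(9.74−1) ≈ 0.782.

k ≈ 9.74, θ ≈ 0.782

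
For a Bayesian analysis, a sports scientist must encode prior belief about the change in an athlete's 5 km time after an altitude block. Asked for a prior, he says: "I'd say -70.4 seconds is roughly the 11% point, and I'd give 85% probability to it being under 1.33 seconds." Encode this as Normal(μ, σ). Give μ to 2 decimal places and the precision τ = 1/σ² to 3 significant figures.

μ = -31.52, τ = 0.000995

The p-quantile of Normal(μ,σ) is μ + z_p·σ, with z_{0.11} = -1.227 and z_{0.85} = 1.036.
Eliminate σ: μ = (z₂·x₁ − z₁·x₂)/(z₂ − z₁) = (1.036·-70.4 − (-1.227)·1.33)/2.263 = -31.52.
Then σ = (x₂ − x₁)/(z₂ − z₁) = (1.33 − -70.4)/2.263 = 31.70.
Precision τ = 1/σ² = 1/31.7² = 0.000995.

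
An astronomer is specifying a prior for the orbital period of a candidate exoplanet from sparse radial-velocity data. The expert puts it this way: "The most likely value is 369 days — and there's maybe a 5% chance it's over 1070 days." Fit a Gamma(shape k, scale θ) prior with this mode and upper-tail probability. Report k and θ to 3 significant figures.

Gamma(k,θ) with k>1 has mode (k−1)θ, so θ = 369/(k−1).
Need P(X < 1070) = 0.95 with θ tied to k this way. Start at k = 2, θ = 369: P(X<1070) ≈ 0.785.
Too low — raise k to concentrate. Iterating converges to k ≈ 3.35.
Then θ = 369/(3.35−1) ≈ 157.

k ≈ 3.35, θ ≈ 157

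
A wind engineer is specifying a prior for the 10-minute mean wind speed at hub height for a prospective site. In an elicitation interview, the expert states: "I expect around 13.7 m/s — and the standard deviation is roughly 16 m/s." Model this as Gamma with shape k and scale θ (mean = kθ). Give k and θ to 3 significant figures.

For Gamma(k, scale θ): mean = kθ, variance = kθ², so CV = 1/√k.
CV = SD/mean = 16/13.7 = 1.168, hence k = 1/CV² = 0.733.
Then θ = mean/k = 13.7/0.733 = 18.7.

k ≈ 0.733, θ ≈ 18.7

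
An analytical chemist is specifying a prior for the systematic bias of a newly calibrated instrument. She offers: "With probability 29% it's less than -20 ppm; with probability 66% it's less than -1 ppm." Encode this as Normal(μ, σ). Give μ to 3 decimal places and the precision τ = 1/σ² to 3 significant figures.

For Normal(μ,σ), the p-quantile is μ + z_p·σ. Here z_{0.29} = -0.5534, z_{0.66} = 0.4125.
So -20 = μ − 0.5534σ and -1 = μ + 0.4125σ.
Subtracting: σ = (-1 − -20)/(0.4125 − (-0.5534)) = 19.672.
Then μ = -20 − (-0.5534)·19.672 = -9.114.
Precision τ = 1/σ² = 1/19.67² = 0.00258.

μ = -9.114, τ = 0.00258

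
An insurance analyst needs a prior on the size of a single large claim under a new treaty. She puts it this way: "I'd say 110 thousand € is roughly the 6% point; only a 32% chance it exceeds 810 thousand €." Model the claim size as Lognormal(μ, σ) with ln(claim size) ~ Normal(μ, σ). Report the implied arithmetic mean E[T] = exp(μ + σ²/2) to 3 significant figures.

If T ~ Lognormal(μ,σ) then ln T ~ Normal(μ,σ), so the p-quantile of ln T is μ + z_p·σ.
ln(110) = 4.7 and ln(810) = 6.697; z_{0.06} = -1.555, z_{0.68} = 0.4677.
σ = (6.697 − 4.7)/(0.4677 − (-1.555)) = 0.987.
μ = 4.7 − (-1.555)·0.987 = 6.235.
E[T] = exp(μ + σ²/2) = exp(6.235 + 0.4873) = 831 thousand €.

E[T] ≈ 831 thousand €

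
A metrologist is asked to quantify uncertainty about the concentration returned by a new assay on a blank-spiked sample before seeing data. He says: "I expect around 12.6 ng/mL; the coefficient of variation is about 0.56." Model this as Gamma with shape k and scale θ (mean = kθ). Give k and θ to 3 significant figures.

k ≈ 3.19, θ ≈ 3.95

For Gamma(k, scale θ): mean = kθ, variance = kθ², so CV = 1/√k.
CV = 0.56, hence k = 1/CV² = 3.19.
Then θ = mean/k = 12.6/3.19 = 3.95.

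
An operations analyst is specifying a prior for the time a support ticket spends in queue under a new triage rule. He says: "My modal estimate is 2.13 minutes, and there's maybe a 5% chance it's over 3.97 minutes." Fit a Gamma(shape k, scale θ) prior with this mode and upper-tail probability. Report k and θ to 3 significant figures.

Gamma(k,θ) with k>1 has mode (k−1)θ, so θ = 2.13/(k−1).
Need P(X < 3.97) = 0.95 with θ tied to k this way. Start at k = 2, θ = 2.13: P(X<3.97) ≈ 0.556.
Too low — raise k to concentrate. Iterating converges to k ≈ 8.18.
Then θ = 2.13/(8.18−1) ≈ 0.297.

k ≈ 8.18, θ ≈ 0.297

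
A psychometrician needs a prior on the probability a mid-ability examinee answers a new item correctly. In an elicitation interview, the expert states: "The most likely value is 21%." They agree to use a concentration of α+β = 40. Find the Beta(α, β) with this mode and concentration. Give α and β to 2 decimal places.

α = 8.98, β = 31.02

For α,β > 1 the Beta mode is (α−1)/(α+β−2). With α+β = 40, the mode is (α−1)/38.
Set (α−1)/38 = 0.21 → α = 1 + 0.21·38 = 8.98.
β = 40 − α = 31.02.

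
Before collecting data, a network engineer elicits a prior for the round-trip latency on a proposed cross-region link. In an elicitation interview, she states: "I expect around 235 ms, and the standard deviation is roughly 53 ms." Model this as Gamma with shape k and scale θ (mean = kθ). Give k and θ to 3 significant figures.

For Gamma(k, scale θ): mean = kθ, variance = kθ², so CV = 1/√k.
CV = SD/mean = 53/235 = 0.2255, hence k = 1/CV² = 19.7.
Then θ = mean/k = 235/19.7 = 12.

k ≈ 19.7, θ ≈ 12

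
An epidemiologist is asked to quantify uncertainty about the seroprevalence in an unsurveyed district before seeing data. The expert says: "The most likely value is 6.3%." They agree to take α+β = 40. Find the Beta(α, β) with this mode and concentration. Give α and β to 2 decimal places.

α = 3.39, β = 36.61

For α,β > 1 the Beta mode is (α−1)/(α+β−2). With α+β = 40, the mode is (α−1)/38.
Set (α−1)/38 = 0.063 → α = 1 + 0.063·38 = 3.39.
β = 40 − α = 36.61.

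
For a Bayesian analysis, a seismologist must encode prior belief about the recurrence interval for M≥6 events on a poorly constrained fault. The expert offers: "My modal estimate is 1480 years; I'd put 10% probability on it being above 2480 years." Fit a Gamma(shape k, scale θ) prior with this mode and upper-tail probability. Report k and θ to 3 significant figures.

Gamma(k,θ) with k>1 has mode (k−1)θ, so θ = 1480/(k−1).
Need P(X < 2480) = 0.9 with θ tied to k this way. Start at k = 2, θ = 1480: P(X<2480) ≈ 0.499.
Too low — raise k to concentrate. Iterating converges to k ≈ 8.09.
Then θ = 1480/(8.09−1) ≈ 209.

k ≈ 8.09, θ ≈ 209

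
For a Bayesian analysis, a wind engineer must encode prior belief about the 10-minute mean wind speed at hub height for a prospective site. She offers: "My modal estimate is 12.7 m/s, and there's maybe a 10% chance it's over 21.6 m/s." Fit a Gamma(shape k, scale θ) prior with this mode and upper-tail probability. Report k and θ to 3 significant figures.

k ≈ 7.71, θ ≈ 1.89

Gamma(k,θ) with k>1 has mode (k−1)θ, so θ = 12.7/(k−1).
Need P(X < 21.6) = 0.9 with θ tied to k this way. Start at k = 2, θ = 12.7: P(X<21.6) ≈ 0.507.
Too low — raise k to concentrate. Iterating converges to k ≈ 7.71.
Then θ = 12.7/(7.71−1) ≈ 1.89.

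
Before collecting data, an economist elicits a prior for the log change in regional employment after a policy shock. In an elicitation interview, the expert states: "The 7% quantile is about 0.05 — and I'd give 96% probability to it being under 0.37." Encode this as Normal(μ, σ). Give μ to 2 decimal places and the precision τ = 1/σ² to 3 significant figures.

For Normal(μ,σ), the p-quantile is μ + z_p·σ. Here z_{0.07} = -1.476, z_{0.96} = 1.751.
So 0.05 = μ − 1.476σ and 0.37 = μ + 1.751σ.
Subtracting: σ = (0.37 − 0.05)/(1.751 − (-1.476)) = 0.10.
Then μ = 0.05 − (-1.476)·0.10 = 0.20.
Precision τ = 1/σ² = 1/0.09918² = 102.

μ = 0.20, τ = 102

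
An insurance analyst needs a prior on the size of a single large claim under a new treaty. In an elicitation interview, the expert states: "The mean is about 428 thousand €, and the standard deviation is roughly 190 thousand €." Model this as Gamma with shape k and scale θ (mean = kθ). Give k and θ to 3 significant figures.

k ≈ 5.07, θ ≈ 84.3

For Gamma(k, scale θ): mean = kθ, variance = kθ², so CV = 1/√k.
CV = SD/mean = 190/428 = 0.4439, hence k = 1/CV² = 5.07.
Then θ = mean/k = 428/5.07 = 84.3.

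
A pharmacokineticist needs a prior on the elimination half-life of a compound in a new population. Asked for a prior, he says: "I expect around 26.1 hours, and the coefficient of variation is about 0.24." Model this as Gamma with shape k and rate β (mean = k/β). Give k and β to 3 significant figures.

For Gamma(k, rate β): mean = k/β, variance = k/β², so CV = 1/√k.
CV = 0.24, hence k = 1/CV² = 17.4.
Then β = k/mean = 17.4/26.1 = 0.665.

k ≈ 17.4, β ≈ 0.665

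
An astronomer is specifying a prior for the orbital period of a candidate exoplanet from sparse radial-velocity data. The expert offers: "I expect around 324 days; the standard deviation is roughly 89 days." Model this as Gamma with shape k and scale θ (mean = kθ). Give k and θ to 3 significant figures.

k ≈ 13.3, θ ≈ 24.4

For Gamma(k, scale θ): mean = kθ, variance = kθ², so CV = 1/√k.
CV = SD/mean = 89/324 = 0.2747, hence k = 1/CV² = 13.3.
Then θ = mean/k = 324/13.3 = 24.4.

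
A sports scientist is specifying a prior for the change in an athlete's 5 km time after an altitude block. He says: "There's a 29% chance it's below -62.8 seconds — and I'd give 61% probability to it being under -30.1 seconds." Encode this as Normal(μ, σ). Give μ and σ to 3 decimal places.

μ = -41.069, σ = 39.270

For Normal(μ,σ), the p-quantile is μ + z_p·σ. Here z_{0.29} = -0.5534, z_{0.61} = 0.2793.
So -62.8 = μ − 0.5534σ and -30.1 = μ + 0.2793σ.
Subtracting: σ = (-30.1 − -62.8)/(0.2793 − (-0.5534)) = 39.270.
Then μ = -62.8 − (-0.5534)·39.270 = -41.069.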